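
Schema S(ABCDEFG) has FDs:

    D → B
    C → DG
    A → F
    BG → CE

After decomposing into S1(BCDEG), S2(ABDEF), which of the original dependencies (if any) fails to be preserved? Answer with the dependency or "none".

none

D → B lies within S1.
C → DG lies within S1.
A → F lies within S2.
BG → CE lies within S1.
Every dependency is enforceable on the fragments, so the decomposition is dependency-preserving.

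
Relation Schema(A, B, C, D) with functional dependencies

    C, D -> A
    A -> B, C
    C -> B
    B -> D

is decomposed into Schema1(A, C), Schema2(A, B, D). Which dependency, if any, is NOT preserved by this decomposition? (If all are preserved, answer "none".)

C, D → A: restricted closure across fragments reaches A.
A → B, C: restricted closure across fragments reaches B, C.
C → B: restricted closure across fragments reaches B.
B → D lies within Schema2.
Every dependency is enforceable on the fragments, so the decomposition is dependency-preserving.

none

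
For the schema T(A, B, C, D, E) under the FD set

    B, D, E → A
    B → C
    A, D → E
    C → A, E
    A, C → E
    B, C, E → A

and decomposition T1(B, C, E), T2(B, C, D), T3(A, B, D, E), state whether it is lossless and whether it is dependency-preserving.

Lossless test (chase): Rows 1 and 3 agree on B; apply B→C and equate their C entries. Rows 1 and 2 agree on C; apply C→A, E and equate their A, E entries. Rows 1 and 3 agree on C; apply C→A, E and equate their A, E entries. Row 2 is now all distinguished symbols — the join is lossless.
Dependency preservation: the restricted closure of {C} across the fragments never reaches {A, E}, so C → A, E cannot be enforced without a join — not preserved.

lossless but not dependency-preserving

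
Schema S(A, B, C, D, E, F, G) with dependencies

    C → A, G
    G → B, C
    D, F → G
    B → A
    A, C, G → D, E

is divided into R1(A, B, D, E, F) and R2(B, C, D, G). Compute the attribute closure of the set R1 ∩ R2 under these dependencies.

A, B, D

R1 ∩ R2 = {B, D}.
B → A applies, adding A
Closure: {A, B, D}.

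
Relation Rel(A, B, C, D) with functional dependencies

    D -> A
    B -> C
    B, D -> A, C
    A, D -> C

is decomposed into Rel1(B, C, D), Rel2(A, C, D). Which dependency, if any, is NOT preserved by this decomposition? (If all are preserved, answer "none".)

D → A lies within Rel2.
B → C lies within Rel1.
B, D → A, C: restricted closure across fragments reaches A, C.
A, D → C lies within Rel2.
Every dependency is enforceable on the fragments, so the decomposition is dependency-preserving.

none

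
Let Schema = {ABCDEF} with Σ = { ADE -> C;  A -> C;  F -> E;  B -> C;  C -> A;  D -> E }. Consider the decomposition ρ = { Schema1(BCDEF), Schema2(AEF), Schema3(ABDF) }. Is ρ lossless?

Yes

Chase test. Columns are ABCDEF; row i has aⱼ where attribute j ∈ Schemai, else bᵢⱼ.
Initial tableau (one row per fragment):
  row 1: b11 a2 a3 a4 a5 a6
  row 2: a1 b22 b23 b24 a5 a6
  row 3: a1 a2 b33 a4 b35 a6
Rows 2 and 3 agree on A; apply A→C and equate their C entries.
Rows 1 and 3 agree on F; apply F→E and equate their E entries.
Rows 1 and 3 agree on B; apply B→C and equate their C entries.
Rows 1 and 2 agree on C; apply C→A and equate their A entries.
Row 1 is now all distinguished symbols — the join is lossless.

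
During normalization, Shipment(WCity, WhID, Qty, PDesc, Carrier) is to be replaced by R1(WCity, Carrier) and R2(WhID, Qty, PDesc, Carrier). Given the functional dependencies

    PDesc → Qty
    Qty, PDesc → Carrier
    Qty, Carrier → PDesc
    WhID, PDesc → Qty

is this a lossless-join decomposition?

Common attributes: R1 ∩ R2 = {Carrier}.
No dependency enlarges {Carrier}, so (Carrier)⁺ = {Carrier}.
The closure contains neither all of R1 = {WCity, Carrier} nor all of R2 = {WhID, Qty, PDesc, Carrier}, so the common attributes are not a superkey of either fragment. The join is lossy.

No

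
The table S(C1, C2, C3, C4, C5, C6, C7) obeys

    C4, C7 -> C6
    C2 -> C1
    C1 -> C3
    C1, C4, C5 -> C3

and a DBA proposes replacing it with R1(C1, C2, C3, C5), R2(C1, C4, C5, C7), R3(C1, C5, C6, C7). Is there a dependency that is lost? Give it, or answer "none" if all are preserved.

C4, C7 -> C6

Check C4, C7 → C6: no single fragment contains all of {C4, C6, C7}, and the restricted closure of {C4, C7} across the fragments never reaches {C6}.
C2 → C1 is preserved.
C1 → C3 is preserved.
C1, C4, C5 → C3 is preserved.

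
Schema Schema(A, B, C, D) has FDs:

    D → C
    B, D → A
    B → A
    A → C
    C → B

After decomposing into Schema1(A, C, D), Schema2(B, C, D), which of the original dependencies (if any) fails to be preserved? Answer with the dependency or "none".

D → C lies within Schema1.
B, D → A: restricted closure across fragments reaches A.
B → A: restricted closure across fragments reaches A.
A → C lies within Schema1.
C → B lies within Schema2.
Every dependency is enforceable on the fragments, so the decomposition is dependency-preserving.

none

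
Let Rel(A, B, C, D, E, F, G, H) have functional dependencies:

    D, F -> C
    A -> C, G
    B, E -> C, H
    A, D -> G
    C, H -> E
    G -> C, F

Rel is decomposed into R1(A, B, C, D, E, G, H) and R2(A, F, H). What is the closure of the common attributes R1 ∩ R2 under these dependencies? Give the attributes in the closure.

A, C, E, F, G, H

R1 ∩ R2 = {A, H}.
A → C, G applies, adding C, G
C, H → E applies, adding E
G → C, F applies, adding F
Closure: {A, C, E, F, G, H}.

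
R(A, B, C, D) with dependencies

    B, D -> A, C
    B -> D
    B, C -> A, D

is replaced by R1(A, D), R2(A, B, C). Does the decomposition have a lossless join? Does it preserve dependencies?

lossy and not dependency-preserving

Lossless test: (A)⁺ = {A}, which is a superkey of neither fragment — lossy.
Dependency preservation: the restricted closure of {B} across the fragments never reaches {D}, so B → D cannot be enforced without a join — not preserved.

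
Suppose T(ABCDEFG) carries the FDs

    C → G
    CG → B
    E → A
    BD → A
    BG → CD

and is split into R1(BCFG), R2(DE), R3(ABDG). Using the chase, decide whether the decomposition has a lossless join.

Chase test. Columns are ABCDEFG; row i has aⱼ where attribute j ∈ Ri, else bᵢⱼ.
Initial tableau (one row per fragment):
  row 1: b11 a2 a3 b14 b15 a6 a7
  row 2: b21 b22 b23 a4 a5 b26 b27
  row 3: a1 a2 b33 a4 b35 b36 a7
Rows 1 and 3 agree on BG; apply BG→CD and equate their CD entries.
Rows 1 and 3 agree on BD; apply BD→A and equate their A entries.
No row becomes fully distinguished — the join is lossy.

No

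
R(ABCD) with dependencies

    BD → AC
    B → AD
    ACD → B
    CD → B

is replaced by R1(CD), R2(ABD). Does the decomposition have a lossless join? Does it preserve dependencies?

lossy and not dependency-preserving

Lossless test: (D)⁺ = {D}, which is a superkey of neither fragment — lossy.
Dependency preservation: the restricted closure of {BD} across the fragments never reaches {AC}, so BD → AC cannot be enforced without a join — not preserved.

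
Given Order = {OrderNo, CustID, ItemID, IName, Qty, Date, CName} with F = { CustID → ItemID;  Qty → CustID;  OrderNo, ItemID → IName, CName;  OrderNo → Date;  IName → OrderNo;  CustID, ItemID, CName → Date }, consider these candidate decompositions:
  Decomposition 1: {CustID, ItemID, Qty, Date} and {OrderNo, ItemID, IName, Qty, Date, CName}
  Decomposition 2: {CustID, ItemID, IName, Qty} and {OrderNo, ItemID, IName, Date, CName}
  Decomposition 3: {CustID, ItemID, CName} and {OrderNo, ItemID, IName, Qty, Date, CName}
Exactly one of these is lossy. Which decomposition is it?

Decomposition 1: common = {ItemID, Qty, Date}, closure = {CustID, ItemID, Qty, Date} → lossless.
Decomposition 2: common = {ItemID, IName}, closure = {OrderNo, ItemID, IName, Date, CName} → lossless.
Decomposition 3: common = {ItemID, CName}, closure = {ItemID, CName} → lossy.

Decomposition 3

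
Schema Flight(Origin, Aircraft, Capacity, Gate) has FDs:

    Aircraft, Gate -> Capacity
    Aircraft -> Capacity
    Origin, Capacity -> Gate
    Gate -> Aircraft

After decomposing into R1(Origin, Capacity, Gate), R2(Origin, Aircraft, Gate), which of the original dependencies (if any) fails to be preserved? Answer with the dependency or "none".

Aircraft -> Capacity

Check Aircraft → Capacity: no single fragment contains all of {Aircraft, Capacity}, and the restricted closure of {Aircraft} across the fragments never reaches {Capacity}.
Aircraft, Gate → Capacity is preserved.
Origin, Capacity → Gate is preserved.
Gate → Aircraft is preserved.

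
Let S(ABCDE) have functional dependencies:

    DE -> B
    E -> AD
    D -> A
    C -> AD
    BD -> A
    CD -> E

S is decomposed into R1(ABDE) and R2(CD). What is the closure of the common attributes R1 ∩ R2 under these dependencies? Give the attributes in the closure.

R1 ∩ R2 = {D}.
D → A applies, adding A
Closure: {AD}.

AD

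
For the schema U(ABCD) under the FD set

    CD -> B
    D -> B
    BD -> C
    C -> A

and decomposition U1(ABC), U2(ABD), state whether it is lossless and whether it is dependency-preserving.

lossy and not dependency-preserving

Lossless test: (AB)⁺ = {AB}, which is a superkey of neither fragment — lossy.
Dependency preservation: the restricted closure of {BD} across the fragments never reaches {C}, so BD → C cannot be enforced without a join — not preserved.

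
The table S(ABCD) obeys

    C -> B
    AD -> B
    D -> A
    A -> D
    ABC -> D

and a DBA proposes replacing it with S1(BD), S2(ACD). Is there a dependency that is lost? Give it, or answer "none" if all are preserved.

Check C → B: no single fragment contains all of {BC}, and the restricted closure of {C} across the fragments never reaches {B}.
AD → B is preserved.
D → A is preserved.
A → D is preserved.
ABC → D is preserved.

C -> B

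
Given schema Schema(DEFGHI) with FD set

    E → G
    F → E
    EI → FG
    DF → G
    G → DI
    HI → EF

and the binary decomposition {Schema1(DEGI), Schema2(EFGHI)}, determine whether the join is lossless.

Yes

Common attributes: Schema1 ∩ Schema2 = {EGI}.
Closure of {EGI}: EI → FG applies, adding F; G → DI applies, adding D. So (EGI)⁺ = {DEFGI}.
This closure contains every attribute of Schema1, so Schema1 ∩ Schema2 → Schema1. The join is lossless.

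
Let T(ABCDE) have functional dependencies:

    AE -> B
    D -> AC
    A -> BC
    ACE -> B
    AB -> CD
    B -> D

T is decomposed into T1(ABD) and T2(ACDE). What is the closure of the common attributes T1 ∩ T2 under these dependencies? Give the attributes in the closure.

T1 ∩ T2 = {AD}.
D → AC applies, adding C
A → BC applies, adding B
Closure: {ABCD}.

ABCD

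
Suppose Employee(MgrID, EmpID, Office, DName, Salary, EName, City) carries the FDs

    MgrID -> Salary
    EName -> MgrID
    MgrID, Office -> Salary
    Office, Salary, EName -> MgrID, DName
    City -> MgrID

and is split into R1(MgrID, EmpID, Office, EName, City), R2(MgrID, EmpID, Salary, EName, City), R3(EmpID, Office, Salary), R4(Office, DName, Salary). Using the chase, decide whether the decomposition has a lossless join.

Chase test. Columns are MgrID, EmpID, Office, DName, Salary, EName, City; row i has aⱼ where attribute j ∈ Ri, else bᵢⱼ.
Initial tableau (one row per fragment):
  row 1: a1 a2 a3 b14 b15 a6 a7
  row 2: a1 a2 b23 b24 a5 a6 a7
  row 3: b31 a2 a3 b34 a5 b36 b37
  row 4: b41 b42 a3 a4 a5 b46 b47
Rows 1 and 2 agree on MgrID; apply MgrID→Salary and equate their Salary entries.
No row becomes fully distinguished — the join is lossy.

No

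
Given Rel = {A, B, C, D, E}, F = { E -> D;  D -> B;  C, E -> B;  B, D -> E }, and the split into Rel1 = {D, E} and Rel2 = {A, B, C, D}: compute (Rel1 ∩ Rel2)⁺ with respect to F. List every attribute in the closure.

Rel1 ∩ Rel2 = {D}.
D → B applies, adding B
B, D → E applies, adding E
Closure: {B, D, E}.

B, D, E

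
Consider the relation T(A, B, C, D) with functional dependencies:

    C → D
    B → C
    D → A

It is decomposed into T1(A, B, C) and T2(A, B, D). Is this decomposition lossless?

Common attributes: T1 ∩ T2 = {A, B}.
Closure of {A, B}: B → C applies, adding C; C → D applies, adding D. So (A, B)⁺ = {A, B, C, D}.
This closure contains every attribute of T1, so T1 ∩ T2 → T1. The join is lossless.

Yes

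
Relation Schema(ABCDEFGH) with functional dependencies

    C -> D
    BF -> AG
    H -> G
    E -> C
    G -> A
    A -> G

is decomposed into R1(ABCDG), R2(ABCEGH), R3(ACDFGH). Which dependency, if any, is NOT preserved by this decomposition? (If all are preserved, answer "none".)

Check BF → AG: no single fragment contains all of {ABFG}, and the restricted closure of {BF} across the fragments never reaches {AG}.
C → D is preserved.
H → G is preserved.
E → C is preserved.
G → A is preserved.
A → G is preserved.

BF -> AG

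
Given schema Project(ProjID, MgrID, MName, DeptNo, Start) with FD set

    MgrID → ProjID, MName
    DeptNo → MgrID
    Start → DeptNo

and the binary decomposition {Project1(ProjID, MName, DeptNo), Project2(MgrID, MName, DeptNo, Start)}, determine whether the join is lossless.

Common attributes: Project1 ∩ Project2 = {MName, DeptNo}.
Closure of {MName, DeptNo}: DeptNo → MgrID applies, adding MgrID; MgrID → ProjID, MName applies, adding ProjID. So (MName, DeptNo)⁺ = {ProjID, MgrID, MName, DeptNo}.
This closure contains every attribute of Project1, so Project1 ∩ Project2 → Project1. The join is lossless.

Yes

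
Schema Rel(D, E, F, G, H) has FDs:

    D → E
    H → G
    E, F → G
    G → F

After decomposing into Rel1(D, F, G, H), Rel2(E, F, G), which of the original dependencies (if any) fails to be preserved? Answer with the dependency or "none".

D → E

Check D → E: no single fragment contains all of {D, E}, and the restricted closure of {D} across the fragments never reaches {E}.
H → G is preserved.
E, F → G is preserved.
G → F is preserved.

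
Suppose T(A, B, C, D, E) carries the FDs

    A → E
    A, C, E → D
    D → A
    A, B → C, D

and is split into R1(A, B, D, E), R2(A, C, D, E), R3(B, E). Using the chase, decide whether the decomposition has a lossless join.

No

Chase test. Columns are A, B, C, D, E; row i has aⱼ where attribute j ∈ Ri, else bᵢⱼ.
Initial tableau (one row per fragment):
  row 1: a1 a2 b13 a4 a5
  row 2: a1 b22 a3 a4 a5
  row 3: b31 a2 b33 b34 a5
No row becomes fully distinguished — the join is lossy.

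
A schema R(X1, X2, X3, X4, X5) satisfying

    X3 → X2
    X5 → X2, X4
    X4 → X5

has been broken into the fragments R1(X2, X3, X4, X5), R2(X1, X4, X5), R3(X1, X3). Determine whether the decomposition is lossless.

No

Chase test. Columns are X1, X2, X3, X4, X5; row i has aⱼ where attribute j ∈ Ri, else bᵢⱼ.
Initial tableau (one row per fragment):
  row 1: b11 a2 a3 a4 a5
  row 2: a1 b22 b23 a4 a5
  row 3: a1 b32 a3 b34 b35
Rows 1 and 3 agree on X3; apply X3→X2 and equate their X2 entries.
Rows 1 and 2 agree on X5; apply X5→X2, X4 and equate their X2, X4 entries.
No row becomes fully distinguished — the join is lossy.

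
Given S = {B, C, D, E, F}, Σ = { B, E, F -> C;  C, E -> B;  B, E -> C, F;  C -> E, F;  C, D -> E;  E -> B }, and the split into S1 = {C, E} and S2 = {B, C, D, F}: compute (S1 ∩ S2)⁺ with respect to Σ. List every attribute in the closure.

S1 ∩ S2 = {C}.
C → E, F applies, adding E, F
E → B applies, adding B
Closure: {B, C, E, F}.

B, C, E, F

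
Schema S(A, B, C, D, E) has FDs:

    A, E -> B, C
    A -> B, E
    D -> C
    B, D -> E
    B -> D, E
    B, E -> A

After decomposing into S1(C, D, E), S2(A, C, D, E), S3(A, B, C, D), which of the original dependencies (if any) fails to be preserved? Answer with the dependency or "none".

A, E → B, C: restricted closure across fragments reaches B, C.
A → B, E: restricted closure across fragments reaches B, E.
D → C lies within S1.
B, D → E: restricted closure across fragments reaches E.
B → D, E: restricted closure across fragments reaches D, E.
B, E → A: restricted closure across fragments reaches A.
Every dependency is enforceable on the fragments, so the decomposition is dependency-preserving.

none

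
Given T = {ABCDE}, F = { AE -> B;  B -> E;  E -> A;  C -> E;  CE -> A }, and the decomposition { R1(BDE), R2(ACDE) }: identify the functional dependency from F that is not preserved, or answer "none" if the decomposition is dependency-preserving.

AE → B: restricted closure across fragments reaches B.
B → E lies within R1.
E → A lies within R2.
C → E lies within R2.
CE → A lies within R2.
Every dependency is enforceable on the fragments, so the decomposition is dependency-preserving.

none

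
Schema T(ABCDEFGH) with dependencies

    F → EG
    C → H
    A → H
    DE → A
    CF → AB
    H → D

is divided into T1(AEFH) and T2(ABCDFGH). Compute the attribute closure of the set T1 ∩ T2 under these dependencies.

ADEFGH

T1 ∩ T2 = {AFH}.
F → EG applies, adding EG
H → D applies, adding D
Closure: {ADEFGH}.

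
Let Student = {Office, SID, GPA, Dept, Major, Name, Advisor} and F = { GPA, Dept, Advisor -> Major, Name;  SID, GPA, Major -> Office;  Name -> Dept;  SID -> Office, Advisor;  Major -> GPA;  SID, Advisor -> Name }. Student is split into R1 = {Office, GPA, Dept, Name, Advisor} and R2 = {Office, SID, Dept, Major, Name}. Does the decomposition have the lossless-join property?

Common attributes: R1 ∩ R2 = {Office, Dept, Name}.
No dependency enlarges {Office, Dept, Name}, so (Office, Dept, Name)⁺ = {Office, Dept, Name}.
The closure contains neither all of R1 = {Office, GPA, Dept, Name, Advisor} nor all of R2 = {Office, SID, Dept, Major, Name}, so the common attributes are not a superkey of either fragment. The join is lossy.

No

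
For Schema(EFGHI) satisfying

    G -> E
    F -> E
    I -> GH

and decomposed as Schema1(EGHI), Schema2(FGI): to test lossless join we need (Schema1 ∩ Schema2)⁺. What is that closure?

EGHI

Schema1 ∩ Schema2 = {GI}.
G → E applies, adding E
I → GH applies, adding H
Closure: {EGHI}.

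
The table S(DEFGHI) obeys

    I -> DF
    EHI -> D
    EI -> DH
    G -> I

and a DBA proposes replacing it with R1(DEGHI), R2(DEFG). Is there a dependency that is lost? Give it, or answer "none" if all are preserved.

I -> DF

Check I → DF: no single fragment contains all of {DFI}, and the restricted closure of {I} across the fragments never reaches {DF}.
EHI → D is preserved.
EI → DH is preserved.
G → I is preserved.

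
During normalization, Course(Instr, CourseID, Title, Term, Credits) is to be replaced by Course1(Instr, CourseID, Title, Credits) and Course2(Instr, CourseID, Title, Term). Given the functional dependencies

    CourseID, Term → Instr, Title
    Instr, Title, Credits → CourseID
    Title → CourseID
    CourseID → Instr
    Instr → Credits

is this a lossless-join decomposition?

Common attributes: Course1 ∩ Course2 = {Instr, CourseID, Title}.
Closure of {Instr, CourseID, Title}: Instr → Credits applies, adding Credits. So (Instr, CourseID, Title)⁺ = {Instr, CourseID, Title, Credits}.
This closure contains every attribute of Course1, so Course1 ∩ Course2 → Course1. The join is lossless.

Yes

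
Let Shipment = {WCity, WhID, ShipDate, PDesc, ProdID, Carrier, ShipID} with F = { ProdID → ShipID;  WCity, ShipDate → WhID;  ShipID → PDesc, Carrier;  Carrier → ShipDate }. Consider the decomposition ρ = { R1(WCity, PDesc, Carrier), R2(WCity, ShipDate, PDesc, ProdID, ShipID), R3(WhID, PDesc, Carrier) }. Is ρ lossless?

No

Chase test. Columns are WCity, WhID, ShipDate, PDesc, ProdID, Carrier, ShipID; row i has aⱼ where attribute j ∈ Ri, else bᵢⱼ.
Initial tableau (one row per fragment):
  row 1: a1 b12 b13 a4 b15 a6 b17
  row 2: a1 b22 a3 a4 a5 b26 a7
  row 3: b31 a2 b33 a4 b35 a6 b37
Rows 1 and 3 agree on Carrier; apply Carrier→ShipDate and equate their ShipDate entries.
No row becomes fully distinguished — the join is lossy.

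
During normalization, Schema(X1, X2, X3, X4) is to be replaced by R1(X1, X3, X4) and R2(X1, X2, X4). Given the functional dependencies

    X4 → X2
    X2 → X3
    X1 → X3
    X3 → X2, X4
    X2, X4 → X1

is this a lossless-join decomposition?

Yes

Common attributes: R1 ∩ R2 = {X1, X4}.
Closure of {X1, X4}: X4 → X2 applies, adding X2; X2 → X3 applies, adding X3. So (X1, X4)⁺ = {X1, X2, X3, X4}.
This closure contains every attribute of R1, so R1 ∩ R2 → R1. The join is lossless.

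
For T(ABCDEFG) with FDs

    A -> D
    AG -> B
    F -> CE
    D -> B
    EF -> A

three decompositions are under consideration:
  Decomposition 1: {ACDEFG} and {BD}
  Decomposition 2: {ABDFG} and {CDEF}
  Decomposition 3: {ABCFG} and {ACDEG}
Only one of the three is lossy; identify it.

Decomposition 1: common = {D}, closure = {BD} → lossless.
Decomposition 2: common = {DF}, closure = {ABCDEF} → lossless.
Decomposition 3: common = {ACG}, closure = {ABCDG} → lossy.

Decomposition 3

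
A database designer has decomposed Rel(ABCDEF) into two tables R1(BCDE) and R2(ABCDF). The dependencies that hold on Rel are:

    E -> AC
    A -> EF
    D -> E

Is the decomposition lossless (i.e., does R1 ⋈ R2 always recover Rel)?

Common attributes: R1 ∩ R2 = {BCD}.
Closure of {BCD}: D → E applies, adding E; E → AC applies, adding A; A → EF applies, adding F. So (BCD)⁺ = {ABCDEF}.
This closure contains every attribute of R1, so R1 ∩ R2 → R1. The join is lossless.

Yes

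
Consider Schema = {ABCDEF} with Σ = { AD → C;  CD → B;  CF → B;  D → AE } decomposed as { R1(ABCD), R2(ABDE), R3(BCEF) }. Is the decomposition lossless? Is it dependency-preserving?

lossy but dependency-preserving

Lossless test (chase): Rows 1 and 2 agree on AD; apply AD→C and equate their C entries. Rows 1 and 2 agree on D; apply D→AE and equate their AE entries. No row becomes fully distinguished — the join is lossy.
Dependency preservation: every FD's attributes lie within a single fragment, so each can be enforced locally — preserved.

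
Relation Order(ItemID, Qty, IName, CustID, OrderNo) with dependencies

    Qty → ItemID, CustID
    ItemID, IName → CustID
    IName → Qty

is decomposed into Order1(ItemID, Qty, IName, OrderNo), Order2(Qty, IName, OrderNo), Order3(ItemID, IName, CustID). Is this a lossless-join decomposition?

Chase test. Columns are ItemID, Qty, IName, CustID, OrderNo; row i has aⱼ where attribute j ∈ Orderi, else bᵢⱼ.
Initial tableau (one row per fragment):
  row 1: a1 a2 a3 b14 a5
  row 2: b21 a2 a3 b24 a5
  row 3: a1 b32 a3 a4 b35
Rows 1 and 2 agree on Qty; apply Qty→ItemID, CustID and equate their ItemID, CustID entries.
Rows 1 and 3 agree on ItemID, IName; apply ItemID, IName→CustID and equate their CustID entries.
Rows 1 and 3 agree on IName; apply IName→Qty and equate their Qty entries.
Row 1 is now all distinguished symbols — the join is lossless.

Yes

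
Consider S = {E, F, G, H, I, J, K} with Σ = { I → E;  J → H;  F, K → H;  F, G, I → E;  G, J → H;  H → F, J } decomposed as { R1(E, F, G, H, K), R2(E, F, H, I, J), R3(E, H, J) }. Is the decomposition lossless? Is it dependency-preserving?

Lossless test (chase): Rows 1 and 2 agree on H; apply H→F, J and equate their F, J entries. Rows 1 and 3 agree on H; apply H→F, J and equate their F, J entries. No row becomes fully distinguished — the join is lossy.
Dependency preservation: F, G, I → E; G, J → H are not contained in any single fragment, but the restricted closure of each left-hand side across the fragments still reaches the right-hand side; the remaining FDs each lie inside some fragment. All dependencies are preserved.

lossy but dependency-preserving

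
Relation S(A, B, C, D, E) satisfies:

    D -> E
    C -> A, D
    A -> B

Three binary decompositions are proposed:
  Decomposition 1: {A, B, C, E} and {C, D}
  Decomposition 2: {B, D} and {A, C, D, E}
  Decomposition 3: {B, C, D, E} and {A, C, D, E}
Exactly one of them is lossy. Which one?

Decomposition 2

Decomposition 1: common = {C}, closure = {A, B, C, D, E} → lossless.
Decomposition 2: common = {D}, closure = {D, E} → lossy.
Decomposition 3: common = {C, D, E}, closure = {A, B, C, D, E} → lossless.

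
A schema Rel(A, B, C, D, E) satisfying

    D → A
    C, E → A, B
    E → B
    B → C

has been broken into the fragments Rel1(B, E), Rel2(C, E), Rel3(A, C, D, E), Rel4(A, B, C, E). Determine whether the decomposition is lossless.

Yes

Chase test. Columns are A, B, C, D, E; row i has aⱼ where attribute j ∈ Reli, else bᵢⱼ.
Initial tableau (one row per fragment):
  row 1: b11 a2 b13 b14 a5
  row 2: b21 b22 a3 b24 a5
  row 3: a1 b32 a3 a4 a5
  row 4: a1 a2 a3 b44 a5
Rows 2 and 3 agree on C, E; apply C, E→A, B and equate their A, B entries.
Rows 2 and 4 agree on C, E; apply C, E→A, B and equate their A, B entries.
Rows 1 and 2 agree on B; apply B→C and equate their C entries.
Rows 1 and 2 agree on C, E; apply C, E→A, B and equate their A, B entries.
Row 3 is now all distinguished symbols — the join is lossless.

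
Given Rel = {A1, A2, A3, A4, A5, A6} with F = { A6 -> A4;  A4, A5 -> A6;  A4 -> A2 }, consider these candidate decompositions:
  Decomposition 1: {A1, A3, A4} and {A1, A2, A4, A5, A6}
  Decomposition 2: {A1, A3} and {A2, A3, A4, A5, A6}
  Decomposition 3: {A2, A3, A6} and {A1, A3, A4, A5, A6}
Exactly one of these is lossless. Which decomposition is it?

Decomposition 3

Decomposition 1: common = {A1, A4}, closure = {A1, A2, A4} → lossy.
Decomposition 2: common = {A3}, closure = {A3} → lossy.
Decomposition 3: common = {A3, A6}, closure = {A2, A3, A4, A6} → lossless.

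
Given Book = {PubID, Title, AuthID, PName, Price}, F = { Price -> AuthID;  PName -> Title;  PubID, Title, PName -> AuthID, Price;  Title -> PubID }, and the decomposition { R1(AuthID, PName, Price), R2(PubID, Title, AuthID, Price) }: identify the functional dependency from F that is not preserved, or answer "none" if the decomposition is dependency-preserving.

PName -> Title

Check PName → Title: no single fragment contains all of {Title, PName}, and the restricted closure of {PName} across the fragments never reaches {Title}.
Price → AuthID is preserved.
PubID, Title, PName → AuthID, Price is preserved.
Title → PubID is preserved.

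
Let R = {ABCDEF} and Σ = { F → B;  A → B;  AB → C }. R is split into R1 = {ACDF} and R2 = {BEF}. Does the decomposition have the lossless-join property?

Common attributes: R1 ∩ R2 = {F}.
Closure of {F}: F → B applies, adding B. So (F)⁺ = {BF}.
The closure contains neither all of R1 = {ACDF} nor all of R2 = {BEF}, so the common attributes are not a superkey of either fragment. The join is lossy.

No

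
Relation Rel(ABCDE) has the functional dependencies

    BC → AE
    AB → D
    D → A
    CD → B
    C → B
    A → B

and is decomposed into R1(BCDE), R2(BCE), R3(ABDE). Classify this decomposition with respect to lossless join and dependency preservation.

Lossless test (chase): Rows 1 and 2 agree on BC; apply BC→AE and equate their AE entries. Rows 1 and 2 agree on AB; apply AB→D and equate their D entries. Rows 1 and 3 agree on D; apply D→A and equate their A entries. Row 1 is now all distinguished symbols — the join is lossless.
Dependency preservation: BC → AE is not contained in any single fragment, but the restricted closure of its left-hand side across the fragments still reaches the right-hand side; the remaining FDs each lie inside some fragment. All dependencies are preserved.

lossless and dependency-preserving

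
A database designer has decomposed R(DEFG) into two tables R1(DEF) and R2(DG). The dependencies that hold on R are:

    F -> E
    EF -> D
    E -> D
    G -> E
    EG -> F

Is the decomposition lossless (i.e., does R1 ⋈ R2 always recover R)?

No

Common attributes: R1 ∩ R2 = {D}.
No dependency enlarges {D}, so (D)⁺ = {D}.
The closure contains neither all of R1 = {DEF} nor all of R2 = {DG}, so the common attributes are not a superkey of either fragment. The join is lossy.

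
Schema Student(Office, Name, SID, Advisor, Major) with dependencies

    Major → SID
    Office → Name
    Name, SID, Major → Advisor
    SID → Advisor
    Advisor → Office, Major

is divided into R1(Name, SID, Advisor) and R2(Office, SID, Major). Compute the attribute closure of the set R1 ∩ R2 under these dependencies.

R1 ∩ R2 = {SID}.
SID → Advisor applies, adding Advisor
Advisor → Office, Major applies, adding Office, Major
Office → Name applies, adding Name
Closure: {Office, Name, SID, Advisor, Major}.

Office, Name, SID, Advisor, Major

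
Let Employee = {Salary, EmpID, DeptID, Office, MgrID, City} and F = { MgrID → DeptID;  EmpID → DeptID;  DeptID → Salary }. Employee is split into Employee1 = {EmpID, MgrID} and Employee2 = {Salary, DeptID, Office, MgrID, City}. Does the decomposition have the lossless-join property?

Common attributes: Employee1 ∩ Employee2 = {MgrID}.
Closure of {MgrID}: MgrID → DeptID applies, adding DeptID; DeptID → Salary applies, adding Salary. So (MgrID)⁺ = {Salary, DeptID, MgrID}.
The closure contains neither all of Employee1 = {EmpID, MgrID} nor all of Employee2 = {Salary, DeptID, Office, MgrID, City}, so the common attributes are not a superkey of either fragment. The join is lossy.

No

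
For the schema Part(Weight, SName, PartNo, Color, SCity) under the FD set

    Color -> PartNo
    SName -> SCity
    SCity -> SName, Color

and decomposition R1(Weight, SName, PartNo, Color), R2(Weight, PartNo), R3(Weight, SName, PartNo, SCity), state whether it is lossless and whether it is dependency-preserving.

lossless and dependency-preserving

Lossless test (chase): Rows 1 and 3 agree on SName; apply SName→SCity and equate their SCity entries. Rows 1 and 3 agree on SCity; apply SCity→SName, Color and equate their SName, Color entries. Row 1 is now all distinguished symbols — the join is lossless.
Dependency preservation: SCity → SName, Color is not contained in any single fragment, but the restricted closure of its left-hand side across the fragments still reaches the right-hand side; the remaining FDs each lie inside some fragment. All dependencies are preserved.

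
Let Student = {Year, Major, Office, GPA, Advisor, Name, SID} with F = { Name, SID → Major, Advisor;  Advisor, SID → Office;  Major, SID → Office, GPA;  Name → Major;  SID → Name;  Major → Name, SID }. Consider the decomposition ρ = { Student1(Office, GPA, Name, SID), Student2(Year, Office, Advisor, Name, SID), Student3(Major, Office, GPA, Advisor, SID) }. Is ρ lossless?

Chase test. Columns are Year, Major, Office, GPA, Advisor, Name, SID; row i has aⱼ where attribute j ∈ Studenti, else bᵢⱼ.
Initial tableau (one row per fragment):
  row 1: b11 b12 a3 a4 b15 a6 a7
  row 2: a1 b22 a3 b24 a5 a6 a7
  row 3: b31 a2 a3 a4 a5 b36 a7
Rows 1 and 2 agree on Name, SID; apply Name, SID→Major, Advisor and equate their Major, Advisor entries.
Rows 1 and 2 agree on Major, SID; apply Major, SID→Office, GPA and equate their Office, GPA entries.
Rows 1 and 3 agree on SID; apply SID→Name and equate their Name entries.
Rows 1 and 3 agree on Name, SID; apply Name, SID→Major, Advisor and equate their Major, Advisor entries.
Row 2 is now all distinguished symbols — the join is lossless.

Yes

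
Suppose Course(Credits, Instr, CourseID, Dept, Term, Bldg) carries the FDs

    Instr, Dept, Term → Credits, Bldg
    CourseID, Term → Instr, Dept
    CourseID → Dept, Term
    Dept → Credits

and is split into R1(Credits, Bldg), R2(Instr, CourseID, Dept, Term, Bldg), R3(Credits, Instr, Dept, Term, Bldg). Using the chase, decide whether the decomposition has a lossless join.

Yes

Chase test. Columns are Credits, Instr, CourseID, Dept, Term, Bldg; row i has aⱼ where attribute j ∈ Ri, else bᵢⱼ.
Initial tableau (one row per fragment):
  row 1: a1 b12 b13 b14 b15 a6
  row 2: b21 a2 a3 a4 a5 a6
  row 3: a1 a2 b33 a4 a5 a6
Rows 2 and 3 agree on Instr, Dept, Term; apply Instr, Dept, Term→Credits, Bldg and equate their Credits, Bldg entries.
Row 2 is now all distinguished symbols — the join is lossless.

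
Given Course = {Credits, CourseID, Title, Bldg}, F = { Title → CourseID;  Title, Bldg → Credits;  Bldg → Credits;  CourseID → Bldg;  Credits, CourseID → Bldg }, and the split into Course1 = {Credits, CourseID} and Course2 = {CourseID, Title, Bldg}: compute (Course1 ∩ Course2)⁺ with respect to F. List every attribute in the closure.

Credits, CourseID, Bldg

Course1 ∩ Course2 = {CourseID}.
CourseID → Bldg applies, adding Bldg
Bldg → Credits applies, adding Credits
Closure: {Credits, CourseID, Bldg}.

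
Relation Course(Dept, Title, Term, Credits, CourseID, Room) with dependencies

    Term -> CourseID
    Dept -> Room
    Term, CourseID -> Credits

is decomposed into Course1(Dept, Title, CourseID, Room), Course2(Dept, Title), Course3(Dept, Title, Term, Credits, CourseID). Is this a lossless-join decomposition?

Yes

Chase test. Columns are Dept, Title, Term, Credits, CourseID, Room; row i has aⱼ where attribute j ∈ Coursei, else bᵢⱼ.
Initial tableau (one row per fragment):
  row 1: a1 a2 b13 b14 a5 a6
  row 2: a1 a2 b23 b24 b25 b26
  row 3: a1 a2 a3 a4 a5 b36
Rows 1 and 2 agree on Dept; apply Dept→Room and equate their Room entries.
Rows 1 and 3 agree on Dept; apply Dept→Room and equate their Room entries.
Row 3 is now all distinguished symbols — the join is lossless.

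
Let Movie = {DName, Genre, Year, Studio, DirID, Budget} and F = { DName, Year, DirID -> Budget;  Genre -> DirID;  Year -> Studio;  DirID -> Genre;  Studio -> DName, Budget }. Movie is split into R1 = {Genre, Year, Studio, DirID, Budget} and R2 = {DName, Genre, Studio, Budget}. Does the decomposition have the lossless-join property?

Common attributes: R1 ∩ R2 = {Genre, Studio, Budget}.
Closure of {Genre, Studio, Budget}: Genre → DirID applies, adding DirID; Studio → DName, Budget applies, adding DName. So (Genre, Studio, Budget)⁺ = {DName, Genre, Studio, DirID, Budget}.
This closure contains every attribute of R2, so R1 ∩ R2 → R2. The join is lossless.

Yes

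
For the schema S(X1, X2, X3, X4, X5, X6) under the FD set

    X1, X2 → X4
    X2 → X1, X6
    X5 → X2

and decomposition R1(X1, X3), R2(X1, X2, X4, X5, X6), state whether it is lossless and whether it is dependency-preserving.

lossy but dependency-preserving

Lossless test: (X1)⁺ = {X1}, which is a superkey of neither fragment — lossy.
Dependency preservation: every FD's attributes lie within a single fragment, so each can be enforced locally — preserved.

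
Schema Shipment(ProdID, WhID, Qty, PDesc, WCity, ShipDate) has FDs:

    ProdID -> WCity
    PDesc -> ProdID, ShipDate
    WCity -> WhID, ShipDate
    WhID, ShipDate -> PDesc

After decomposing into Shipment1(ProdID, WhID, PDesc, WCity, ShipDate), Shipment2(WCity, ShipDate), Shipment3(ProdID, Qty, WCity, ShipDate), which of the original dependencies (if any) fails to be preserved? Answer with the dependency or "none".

none

ProdID → WCity lies within Shipment1.
PDesc → ProdID, ShipDate lies within Shipment1.
WCity → WhID, ShipDate lies within Shipment1.
WhID, ShipDate → PDesc lies within Shipment1.
Every dependency is enforceable on the fragments, so the decomposition is dependency-preserving.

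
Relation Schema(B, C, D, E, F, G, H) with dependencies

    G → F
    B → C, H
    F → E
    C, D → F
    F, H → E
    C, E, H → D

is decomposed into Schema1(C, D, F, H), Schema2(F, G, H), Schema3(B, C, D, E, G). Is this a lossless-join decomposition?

No

Chase test. Columns are B, C, D, E, F, G, H; row i has aⱼ where attribute j ∈ Schemai, else bᵢⱼ.
Initial tableau (one row per fragment):
  row 1: b11 a2 a3 b14 a5 b16 a7
  row 2: b21 b22 b23 b24 a5 a6 a7
  row 3: a1 a2 a3 a4 b35 a6 b37
Rows 2 and 3 agree on G; apply G→F and equate their F entries.
Rows 1 and 2 agree on F; apply F→E and equate their E entries.
Rows 1 and 3 agree on F; apply F→E and equate their E entries.
No row becomes fully distinguished — the join is lossy.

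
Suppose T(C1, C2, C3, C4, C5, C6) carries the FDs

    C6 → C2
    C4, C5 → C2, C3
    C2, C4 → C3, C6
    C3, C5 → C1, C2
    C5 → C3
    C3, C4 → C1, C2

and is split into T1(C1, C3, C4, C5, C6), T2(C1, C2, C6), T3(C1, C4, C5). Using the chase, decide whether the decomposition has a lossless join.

Chase test. Columns are C1, C2, C3, C4, C5, C6; row i has aⱼ where attribute j ∈ Ti, else bᵢⱼ.
Initial tableau (one row per fragment):
  row 1: a1 b12 a3 a4 a5 a6
  row 2: a1 a2 b23 b24 b25 a6
  row 3: a1 b32 b33 a4 a5 b36
Rows 1 and 2 agree on C6; apply C6→C2 and equate their C2 entries.
Rows 1 and 3 agree on C4, C5; apply C4, C5→C2, C3 and equate their C2, C3 entries.
Rows 1 and 3 agree on C2, C4; apply C2, C4→C3, C6 and equate their C3, C6 entries.
Row 1 is now all distinguished symbols — the join is lossless.

Yes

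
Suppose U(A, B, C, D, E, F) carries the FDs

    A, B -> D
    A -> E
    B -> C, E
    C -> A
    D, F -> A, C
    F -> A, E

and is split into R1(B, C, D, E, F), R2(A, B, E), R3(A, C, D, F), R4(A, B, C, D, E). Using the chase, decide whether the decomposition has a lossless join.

Yes

Chase test. Columns are A, B, C, D, E, F; row i has aⱼ where attribute j ∈ Ri, else bᵢⱼ.
Initial tableau (one row per fragment):
  row 1: b11 a2 a3 a4 a5 a6
  row 2: a1 a2 b23 b24 a5 b26
  row 3: a1 b32 a3 a4 b35 a6
  row 4: a1 a2 a3 a4 a5 b46
Rows 2 and 4 agree on A, B; apply A, B→D and equate their D entries.
Rows 2 and 3 agree on A; apply A→E and equate their E entries.
Rows 1 and 2 agree on B; apply B→C, E and equate their C, E entries.
Rows 1 and 2 agree on C; apply C→A and equate their A entries.
Row 1 is now all distinguished symbols — the join is lossless.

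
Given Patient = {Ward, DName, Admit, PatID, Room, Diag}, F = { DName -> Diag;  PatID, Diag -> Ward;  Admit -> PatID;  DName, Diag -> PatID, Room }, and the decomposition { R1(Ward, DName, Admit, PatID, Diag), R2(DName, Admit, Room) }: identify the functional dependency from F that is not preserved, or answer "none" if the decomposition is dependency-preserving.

DName → Diag lies within R1.
PatID, Diag → Ward lies within R1.
Admit → PatID lies within R1.
DName, Diag → PatID, Room: restricted closure across fragments reaches PatID, Room.
Every dependency is enforceable on the fragments, so the decomposition is dependency-preserving.

none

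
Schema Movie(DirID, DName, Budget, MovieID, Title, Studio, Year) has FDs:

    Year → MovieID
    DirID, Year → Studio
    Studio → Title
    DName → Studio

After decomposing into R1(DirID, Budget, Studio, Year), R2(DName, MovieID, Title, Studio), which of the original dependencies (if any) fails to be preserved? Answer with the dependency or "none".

Year → MovieID

Check Year → MovieID: no single fragment contains all of {MovieID, Year}, and the restricted closure of {Year} across the fragments never reaches {MovieID}.
DirID, Year → Studio is preserved.
Studio → Title is preserved.
DName → Studio is preserved.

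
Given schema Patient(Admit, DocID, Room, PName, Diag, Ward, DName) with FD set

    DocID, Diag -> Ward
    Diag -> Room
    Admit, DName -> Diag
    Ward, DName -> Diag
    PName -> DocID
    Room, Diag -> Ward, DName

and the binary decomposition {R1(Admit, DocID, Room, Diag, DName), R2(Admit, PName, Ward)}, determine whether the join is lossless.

Common attributes: R1 ∩ R2 = {Admit}.
No dependency enlarges {Admit}, so (Admit)⁺ = {Admit}.
The closure contains neither all of R1 = {Admit, DocID, Room, Diag, DName} nor all of R2 = {Admit, PName, Ward}, so the common attributes are not a superkey of either fragment. The join is lossy.

No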